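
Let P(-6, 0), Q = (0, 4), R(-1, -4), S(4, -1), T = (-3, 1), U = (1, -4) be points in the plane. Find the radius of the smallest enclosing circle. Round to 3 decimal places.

A smallest enclosing disk is always determined by at most three of the input points on its boundary.
The farthest pair is P–S with squared distance 101. The circle on this segment as diameter has centre (-1, -0.5) and r² = 101/4 = 25.25.
Check Q: distance² to centre = 21.25 ≤ 25.25, so it lies inside.
All remaining points lie in this disk, and no smaller disk contains both endpoints, so this is the minimum enclosing circle.
r = √(25.25) ≈ 5.025.

5.025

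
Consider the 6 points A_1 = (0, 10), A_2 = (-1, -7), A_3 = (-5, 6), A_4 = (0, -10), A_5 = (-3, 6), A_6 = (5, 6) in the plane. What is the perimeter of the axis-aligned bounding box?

60

Width = max x − min x = 5 − (-5) = 10.
Height = max y − min y = 10 − (-10) = 20.
Perimeter = 2(10 + 20) = 60.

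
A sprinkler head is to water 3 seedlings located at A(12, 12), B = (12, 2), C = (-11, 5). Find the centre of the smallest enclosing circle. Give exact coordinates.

Side lengths²: AB² = 100, AC² = 578, BC² = 538.
Since AC² = 578 < 538 + 100 = 638, the triangle is acute, so the smallest enclosing circle is the circumcircle.
Circumcentre = (22/23, 7), r² = 77741/529.
Centre = (22/23, 7).

(22/23, 7)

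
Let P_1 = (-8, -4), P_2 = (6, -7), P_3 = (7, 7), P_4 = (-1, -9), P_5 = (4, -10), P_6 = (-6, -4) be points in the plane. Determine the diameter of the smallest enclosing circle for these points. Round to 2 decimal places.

19.41

The minimum enclosing circle of a finite set is fixed by two of the points (as a diameter) or three (as a circumcircle).
The minimum enclosing circle is determined by three boundary points: P_1, P_3, P_5.
Their circumcentre is (42/37, -27/37) with r² = 128885/1369.
The farthest remaining point P_4 is at distance² 99877/1369 ≤ 128885/1369.
Diameter = 2r = 2√(128885/1369) ≈ 19.41.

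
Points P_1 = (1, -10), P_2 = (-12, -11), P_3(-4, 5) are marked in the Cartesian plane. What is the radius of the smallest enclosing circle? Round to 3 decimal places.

9.220

Side lengths²: P_1P_2² = 170, P_1P_3² = 250, P_2P_3² = 320.
Since P_2P_3² = 320 < 250 + 170 = 420, the triangle is acute, so the smallest enclosing circle is the circumcircle.
Circumcentre = (-6, -4), r² = 85.
r = √85 ≈ 9.220.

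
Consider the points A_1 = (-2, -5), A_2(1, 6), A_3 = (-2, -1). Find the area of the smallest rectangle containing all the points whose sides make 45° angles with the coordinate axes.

56

In coordinates u = x + y, v = x − y the rectangle is axis-aligned; the map (x,y)→(u,v) scales areas by 2.
u-values: -7, 7, -3; range = 7 − (-7) = 14.
v-values: 3, -5, -1; range = 3 − (-5) = 8.
Area = (14 × 8) / 2 = 56.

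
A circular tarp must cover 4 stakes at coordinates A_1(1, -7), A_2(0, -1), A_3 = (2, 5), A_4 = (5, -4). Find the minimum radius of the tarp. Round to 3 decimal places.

6.021

The minimum enclosing circle of a finite set is fixed by two of the points (as a diameter) or three (as a circumcircle).
The farthest pair is A_1–A_3 with squared distance 145. The circle on this segment as diameter has centre (1.5, -1) and r² = 145/4 = 36.25.
Check A_2: distance² to centre = 2.25 ≤ 36.25, so it lies inside.
All remaining points lie in this disk, and no smaller disk contains both endpoints, so this is the minimum enclosing circle.
r = √(36.25) ≈ 6.021.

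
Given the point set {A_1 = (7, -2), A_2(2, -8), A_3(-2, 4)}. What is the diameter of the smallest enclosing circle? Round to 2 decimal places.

12.72

Side lengths²: A_1A_2² = 61, A_1A_3² = 117, A_2A_3² = 160.
Since A_2A_3² = 160 < 117 + 61 = 178, the triangle is acute, so the smallest enclosing circle is the circumcircle.
Circumcentre = (9/14, -25/14), r² = 3965/98.
Diameter = 2r = 2√(3965/98) ≈ 12.72.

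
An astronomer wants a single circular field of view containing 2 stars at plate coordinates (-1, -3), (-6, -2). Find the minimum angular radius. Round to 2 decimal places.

2.55

The smallest circle enclosing two points has them as diameter endpoints.
Centre = midpoint = (-3.5, -2.5); r² = |(-1, -3)−(-6, -2)|²/4 = 26/4 = 6.5.
r = √(6.5) ≈ 2.55.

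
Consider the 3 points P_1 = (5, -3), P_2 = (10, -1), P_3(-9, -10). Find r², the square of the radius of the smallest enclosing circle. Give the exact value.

110.5

Side lengths²: P_1P_2² = 29, P_1P_3² = 245, P_2P_3² = 442.
Since P_2P_3² = 442 ≥ 245 + 29 = 274, the angle opposite P_2P_3 is not acute, so the smallest enclosing circle has P_2P_3 as diameter.
Centre = midpoint of P_2P_3 = (0.5, -5.5), r² = 442/4 = 110.5.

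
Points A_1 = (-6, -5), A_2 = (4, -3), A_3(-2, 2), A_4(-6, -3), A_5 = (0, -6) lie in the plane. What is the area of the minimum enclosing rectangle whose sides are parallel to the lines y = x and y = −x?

66

In coordinates u = x + y, v = x − y the rectangle is axis-aligned; the map (x,y)→(u,v) scales areas by 2.
u-values: -11, 1, 0, -9, -6; range = 1 − (-11) = 12.
v-values: -1, 7, -4, -3, 6; range = 7 − (-4) = 11.
Area = (12 × 11) / 2 = 66.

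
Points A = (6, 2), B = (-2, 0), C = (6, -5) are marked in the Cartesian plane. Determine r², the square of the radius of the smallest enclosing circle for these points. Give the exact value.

23.640625

Side lengths²: AB² = 68, AC² = 49, BC² = 89.
Since BC² = 89 < 68 + 49 = 117, the triangle is acute, so the smallest enclosing circle is the circumcircle.
Circumcentre = (2.625, -1.5), r² = 23.640625.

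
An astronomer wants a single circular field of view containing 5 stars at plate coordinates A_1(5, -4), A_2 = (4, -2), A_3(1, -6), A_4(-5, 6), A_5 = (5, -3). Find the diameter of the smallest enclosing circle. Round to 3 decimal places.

A smallest enclosing disk is always determined by at most three of the input points on its boundary.
The farthest pair is A_1–A_4 with squared distance 200. The circle on this segment as diameter has centre (0, 1) and r² = 200/4 = 50.
Check A_2: distance² to centre = 25 ≤ 50, so it lies inside.
All remaining points lie in this disk, and no smaller disk contains both endpoints, so this is the minimum enclosing circle.
Diameter = 2r = 2√50 ≈ 14.142.

14.142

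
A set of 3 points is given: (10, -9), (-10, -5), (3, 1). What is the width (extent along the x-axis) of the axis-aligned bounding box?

max x = 10, min x = -10, so width = 20.

20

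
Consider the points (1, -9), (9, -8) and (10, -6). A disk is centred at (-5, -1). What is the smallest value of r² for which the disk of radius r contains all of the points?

The required radius is the distance from (-5, -1) to the farthest point.
Squared distances: 100, 245, 250.
Maximum is 250, attained at (10, -6).

250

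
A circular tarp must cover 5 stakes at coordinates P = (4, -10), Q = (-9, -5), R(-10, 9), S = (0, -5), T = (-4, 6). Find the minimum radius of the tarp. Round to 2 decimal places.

11.80

The farthest pair is P–R with squared distance 557. The circle on this segment as diameter has centre (-3, -0.5) and r² = 557/4 = 139.25.
Check Q: distance² to centre = 56.25 ≤ 139.25, so it lies inside.
All remaining points lie in this disk, and no smaller disk contains both endpoints, so this is the minimum enclosing circle.
r = √(139.25) ≈ 11.80.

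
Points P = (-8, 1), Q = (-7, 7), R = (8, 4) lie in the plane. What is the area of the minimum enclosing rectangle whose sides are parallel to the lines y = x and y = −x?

171

In coordinates u = x + y, v = x − y the rectangle is axis-aligned; the map (x,y)→(u,v) scales areas by 2.
u-values: -7, 0, 12; range = 12 − (-7) = 19.
v-values: -9, -14, 4; range = 4 − (-14) = 18.
Area = (19 × 18) / 2 = 171.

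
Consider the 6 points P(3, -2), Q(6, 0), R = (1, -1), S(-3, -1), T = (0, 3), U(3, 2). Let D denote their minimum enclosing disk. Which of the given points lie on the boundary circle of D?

The farthest pair is Q–S with squared distance 82. The circle on this segment as diameter has centre (1.5, -0.5) and r² = 82/4 = 20.5.
Check P: distance² to centre = 4.5 ≤ 20.5, so it lies inside.
All remaining points lie in this disk, and no smaller disk contains both endpoints, so this is the minimum enclosing circle.
The points at distance exactly r from the centre are Q, S — 2 points.

Q, S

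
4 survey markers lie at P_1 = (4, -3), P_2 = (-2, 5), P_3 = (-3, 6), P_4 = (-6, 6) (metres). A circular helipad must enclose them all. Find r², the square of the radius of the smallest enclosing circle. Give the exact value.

45.25

A smallest enclosing disk is always determined by at most three of the input points on its boundary.
The farthest pair is P_1–P_4 with squared distance 181. The circle on this segment as diameter has centre (-1, 1.5) and r² = 181/4 = 45.25.
Check P_2: distance² to centre = 13.25 ≤ 45.25, so it lies inside.
All remaining points lie in this disk, and no smaller disk contains both endpoints, so this is the minimum enclosing circle.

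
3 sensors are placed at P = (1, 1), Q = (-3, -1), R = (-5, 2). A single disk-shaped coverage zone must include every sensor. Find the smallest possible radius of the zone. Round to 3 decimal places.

Side lengths²: PQ² = 20, PR² = 37, QR² = 13.
Since PR² = 37 ≥ 20 + 13 = 33, the angle opposite PR is not acute, so the smallest enclosing circle has PR as diameter.
Centre = midpoint of PR = (-2, 1.5), r² = 37/4 = 9.25.
r = √(9.25) ≈ 3.041.

3.041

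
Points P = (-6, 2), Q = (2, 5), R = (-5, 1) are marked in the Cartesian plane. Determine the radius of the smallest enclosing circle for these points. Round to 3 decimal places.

4.272

Side lengths²: PQ² = 73, PR² = 2, QR² = 65.
Since PQ² = 73 ≥ 65 + 2 = 67, the angle opposite PQ is not acute, so the smallest enclosing circle has PQ as diameter.
Centre = midpoint of PQ = (-2, 3.5), r² = 73/4 = 18.25.
r = √(18.25) ≈ 4.272.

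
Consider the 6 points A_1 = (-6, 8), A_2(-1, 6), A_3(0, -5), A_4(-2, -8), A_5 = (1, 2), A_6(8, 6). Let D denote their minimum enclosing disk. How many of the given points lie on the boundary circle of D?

The minimum enclosing circle is determined by three boundary points: A_1, A_4, A_6.
Their circumcentre is (4/27, 28/27) with r² = 62900/729.
The farthest remaining point A_3 is at distance² 26585/729 ≤ 62900/729.
The points at distance exactly r from the centre are A_1, A_4, A_6 — 3 points.

3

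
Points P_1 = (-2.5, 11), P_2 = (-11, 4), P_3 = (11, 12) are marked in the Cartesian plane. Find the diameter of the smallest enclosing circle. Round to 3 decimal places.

Side lengths²: P_1P_2² = 121.25, P_1P_3² = 183.25, P_2P_3² = 548.
Since P_2P_3² = 548 ≥ 183.25 + 121.25 = 304.5, the angle opposite P_2P_3 is not acute, so the smallest enclosing circle has P_2P_3 as diameter.
Centre = midpoint of P_2P_3 = (0, 8), r² = 548/4 = 137.
Diameter = 2r = 2√137 ≈ 23.409.

23.409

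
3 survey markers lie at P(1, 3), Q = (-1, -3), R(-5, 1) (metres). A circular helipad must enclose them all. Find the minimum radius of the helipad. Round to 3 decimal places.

3.536

Side lengths²: PQ² = 40, PR² = 40, QR² = 32.
Since PR² = 40 < 40 + 32 = 72, the triangle is acute, so the smallest enclosing circle is the circumcircle.
Circumcentre = (-1.5, 0.5), r² = 12.5.
r = √(12.5) ≈ 3.536.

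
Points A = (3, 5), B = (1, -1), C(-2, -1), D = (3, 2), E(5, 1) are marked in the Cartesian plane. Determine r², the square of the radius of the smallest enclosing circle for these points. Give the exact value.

The minimum enclosing circle is determined by three boundary points: A, C, E.
Their circumcentre is (1.0625, 1.53125) with r² = 15.7861328125.
The farthest remaining point B is at distance² 6.4111328125 ≤ 15.7861328125.

15.7861328125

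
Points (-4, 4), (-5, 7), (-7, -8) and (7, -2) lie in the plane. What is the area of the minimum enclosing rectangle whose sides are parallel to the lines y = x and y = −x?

In coordinates u = x + y, v = x − y the rectangle is axis-aligned; the map (x,y)→(u,v) scales areas by 2.
u-values: 0, 2, -15, 5; range = 5 − (-15) = 20.
v-values: -8, -12, 1, 9; range = 9 − (-12) = 21.
Area = (20 × 21) / 2 = 210.

210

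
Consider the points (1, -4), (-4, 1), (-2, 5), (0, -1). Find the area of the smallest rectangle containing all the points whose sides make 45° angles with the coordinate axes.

36

In coordinates u = x + y, v = x − y the rectangle is axis-aligned; the map (x,y)→(u,v) scales areas by 2.
u-values: -3, -3, 3, -1; range = 3 − (-3) = 6.
v-values: 5, -5, -7, 1; range = 5 − (-7) = 12.
Area = (6 × 12) / 2 = 36.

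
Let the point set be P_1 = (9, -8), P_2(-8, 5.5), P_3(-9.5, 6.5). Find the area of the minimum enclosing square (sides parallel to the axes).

342.25

The bounding box has width 18.5 and height 14.5.
An axis-aligned square enclosing the set must have side ≥ max(width, height).
So the minimum side is max(18.5, 14.5) = 18.5.
Area = 18.5² = 342.25.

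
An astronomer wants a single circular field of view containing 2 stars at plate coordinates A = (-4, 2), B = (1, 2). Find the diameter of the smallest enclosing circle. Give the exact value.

5

The smallest circle enclosing two points has them as diameter endpoints.
Centre = midpoint = (-1.5, 2); r² = |AB|²/4 = 25/4 = 6.25.
Diameter = 2r = 2√(6.25) = 5.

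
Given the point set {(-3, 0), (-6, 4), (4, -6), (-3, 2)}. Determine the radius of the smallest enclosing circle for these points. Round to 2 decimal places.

7.07

The farthest pair is (-6, 4)–(4, -6) with squared distance 200. The circle on this segment as diameter has centre (-1, -1) and r² = 200/4 = 50.
Check (-3, 0): distance² to centre = 5 ≤ 50, so it lies inside.
All remaining points lie in this disk, and no smaller disk contains both endpoints, so this is the minimum enclosing circle.
r = √50 ≈ 7.07.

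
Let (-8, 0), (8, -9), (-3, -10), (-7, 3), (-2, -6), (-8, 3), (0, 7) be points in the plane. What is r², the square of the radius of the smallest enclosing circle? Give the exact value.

100

The minimum enclosing circle of a finite set is fixed by two of the points (as a diameter) or three (as a circumcircle).
The farthest pair is (8, -9)–(-8, 3) with squared distance 400. The circle on this segment as diameter has centre (0, -3) and r² = 400/4 = 100.
Check (-8, 0): distance² to centre = 73 ≤ 100, so it lies inside.
All remaining points lie in this disk, and no smaller disk contains both endpoints, so this is the minimum enclosing circle.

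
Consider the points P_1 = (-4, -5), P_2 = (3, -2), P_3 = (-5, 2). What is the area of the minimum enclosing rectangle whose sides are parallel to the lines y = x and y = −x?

In coordinates u = x + y, v = x − y the rectangle is axis-aligned; the map (x,y)→(u,v) scales areas by 2.
u-values: -9, 1, -3; range = 1 − (-9) = 10.
v-values: 1, 5, -7; range = 5 − (-7) = 12.
Area = (10 × 12) / 2 = 60.

60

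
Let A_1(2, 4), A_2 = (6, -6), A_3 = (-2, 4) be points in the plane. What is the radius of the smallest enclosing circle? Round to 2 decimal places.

6.40

Side lengths²: A_1A_2² = 116, A_1A_3² = 16, A_2A_3² = 164.
Since A_2A_3² = 164 ≥ 116 + 16 = 132, the angle opposite A_2A_3 is not acute, so the smallest enclosing circle has A_2A_3 as diameter.
Centre = midpoint of A_2A_3 = (2, -1), r² = 164/4 = 41.
r = √41 ≈ 6.40.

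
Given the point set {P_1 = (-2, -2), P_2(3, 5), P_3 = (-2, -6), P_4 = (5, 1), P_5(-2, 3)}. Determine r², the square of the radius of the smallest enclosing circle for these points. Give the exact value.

The farthest pair is P_2–P_3 with squared distance 146. The circle on this segment as diameter has centre (0.5, -0.5) and r² = 146/4 = 36.5.
Check P_1: distance² to centre = 8.5 ≤ 36.5, so it lies inside.
All remaining points lie in this disk, and no smaller disk contains both endpoints, so this is the minimum enclosing circle.

36.5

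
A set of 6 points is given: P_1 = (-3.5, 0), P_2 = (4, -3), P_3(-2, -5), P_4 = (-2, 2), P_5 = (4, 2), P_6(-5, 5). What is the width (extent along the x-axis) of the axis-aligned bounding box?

max x = 4, min x = -5, so width = 9.

9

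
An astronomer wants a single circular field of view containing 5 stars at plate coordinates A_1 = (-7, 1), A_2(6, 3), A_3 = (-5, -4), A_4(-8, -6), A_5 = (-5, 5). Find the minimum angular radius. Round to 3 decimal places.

By Welzl's lemma the MEC is supported by two points (diametrically opposite) or three points (on a circumcircle).
The farthest pair is A_2–A_4 with squared distance 277. The circle on this segment as diameter has centre (-1, -1.5) and r² = 277/4 = 69.25.
Check A_1: distance² to centre = 42.25 ≤ 69.25, so it lies inside.
All remaining points lie in this disk, and no smaller disk contains both endpoints, so this is the minimum enclosing circle.
r = √(69.25) ≈ 8.322.

8.322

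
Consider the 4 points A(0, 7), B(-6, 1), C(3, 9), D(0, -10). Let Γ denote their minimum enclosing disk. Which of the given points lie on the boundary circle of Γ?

C, D

By Welzl's lemma the MEC is supported by two points (diametrically opposite) or three points (on a circumcircle).
The farthest pair is C–D with squared distance 370. The circle on this segment as diameter has centre (1.5, -0.5) and r² = 370/4 = 92.5.
Check A: distance² to centre = 58.5 ≤ 92.5, so it lies inside.
All remaining points lie in this disk, and no smaller disk contains both endpoints, so this is the minimum enclosing circle.
The points at distance exactly r from the centre are C, D — 2 points.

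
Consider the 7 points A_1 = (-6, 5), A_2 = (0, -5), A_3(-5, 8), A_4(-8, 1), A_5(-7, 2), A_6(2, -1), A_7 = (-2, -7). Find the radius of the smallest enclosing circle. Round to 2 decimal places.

The minimum enclosing circle of a finite set is fixed by two of the points (as a diameter) or three (as a circumcircle).
The farthest pair is A_3–A_7 with squared distance 234. The circle on this segment as diameter has centre (-3.5, 0.5) and r² = 234/4 = 58.5.
Check A_1: distance² to centre = 26.5 ≤ 58.5, so it lies inside.
All remaining points lie in this disk, and no smaller disk contains both endpoints, so this is the minimum enclosing circle.
r = √(58.5) ≈ 7.65.

7.65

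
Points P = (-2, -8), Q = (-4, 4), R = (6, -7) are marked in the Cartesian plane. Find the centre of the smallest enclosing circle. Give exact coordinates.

(1, -1.5)

Side lengths²: PQ² = 148, PR² = 65, QR² = 221.
Since QR² = 221 ≥ 148 + 65 = 213, the angle opposite QR is not acute, so the smallest enclosing circle has QR as diameter.
Centre = midpoint of QR = (1, -1.5), r² = 221/4 = 55.25.
Centre = (1, -1.5).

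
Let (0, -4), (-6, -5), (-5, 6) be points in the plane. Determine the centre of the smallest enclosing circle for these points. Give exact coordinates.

Call the three points A, B, C in the order given.
Side lengths²: AB² = 37, AC² = 125, BC² = 122.
Since AC² = 125 < 122 + 37 = 159, the triangle is acute, so the smallest enclosing circle is the circumcircle.
Circumcentre = (-99/26, 9/26), r² = 11285/338.
Centre = (-99/26, 9/26).

(-99/26, 9/26)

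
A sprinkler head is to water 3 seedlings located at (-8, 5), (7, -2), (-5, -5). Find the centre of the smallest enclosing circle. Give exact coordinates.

(-0.5, 1.5)

Call the three points A, B, C in the order given.
Side lengths²: AB² = 274, AC² = 109, BC² = 153.
Since AB² = 274 ≥ 153 + 109 = 262, the angle opposite AB is not acute, so the smallest enclosing circle has AB as diameter.
Centre = midpoint of AB = (-0.5, 1.5), r² = 274/4 = 68.5.
Centre = (-0.5, 1.5).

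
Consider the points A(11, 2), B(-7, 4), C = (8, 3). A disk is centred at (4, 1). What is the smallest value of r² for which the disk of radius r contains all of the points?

The required radius is the distance from (4, 1) to the farthest point.
Squared distances: 50, 130, 20.
Maximum is 130, attained at B.

130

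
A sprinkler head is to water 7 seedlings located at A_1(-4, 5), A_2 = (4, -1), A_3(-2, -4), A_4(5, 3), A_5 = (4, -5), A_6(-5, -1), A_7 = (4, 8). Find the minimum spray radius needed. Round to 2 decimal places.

6.96

The minimum enclosing circle is determined by three boundary points: A_5, A_6, A_7.
Their circumcentre is (1.5, 1.5) with r² = 48.5.
The farthest remaining point A_1 is at distance² 42.5 ≤ 48.5.
r = √(48.5) ≈ 6.96.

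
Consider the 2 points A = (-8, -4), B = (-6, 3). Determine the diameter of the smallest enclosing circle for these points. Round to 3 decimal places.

The smallest circle enclosing two points has them as diameter endpoints.
Centre = midpoint = (-7, -0.5); r² = |AB|²/4 = 53/4 = 13.25.
Diameter = 2r = 2√(13.25) ≈ 7.280.

7.280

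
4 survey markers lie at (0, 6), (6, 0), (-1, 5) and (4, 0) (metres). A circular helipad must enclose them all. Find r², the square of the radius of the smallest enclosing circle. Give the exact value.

The farthest pair is (6, 0)–(-1, 5) with squared distance 74. The circle on this segment as diameter has centre (2.5, 2.5) and r² = 74/4 = 18.5.
Check (0, 6): distance² to centre = 18.5 ≤ 18.5, so it lies inside.
All remaining points lie in this disk, and no smaller disk contains both endpoints, so this is the minimum enclosing circle.

18.5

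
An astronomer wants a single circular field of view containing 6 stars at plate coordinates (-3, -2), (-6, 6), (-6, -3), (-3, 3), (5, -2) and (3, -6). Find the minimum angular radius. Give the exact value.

7.5

The minimum enclosing circle of a finite set is fixed by two of the points (as a diameter) or three (as a circumcircle).
The farthest pair is (-6, 6)–(3, -6) with squared distance 225. The circle on this segment as diameter has centre (-1.5, 0) and r² = 225/4 = 56.25.
Check (-3, -2): distance² to centre = 6.25 ≤ 56.25, so it lies inside.
All remaining points lie in this disk, and no smaller disk contains both endpoints, so this is the minimum enclosing circle.
r = √(56.25) = 7.5.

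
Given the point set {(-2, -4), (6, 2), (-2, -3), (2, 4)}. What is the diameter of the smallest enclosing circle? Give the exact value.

The farthest pair is (-2, -4)–(6, 2) with squared distance 100. The circle on this segment as diameter has centre (2, -1) and r² = 100/4 = 25.
Check (-2, -3): distance² to centre = 20 ≤ 25, so it lies inside.
All remaining points lie in this disk, and no smaller disk contains both endpoints, so this is the minimum enclosing circle.
Diameter = 2r = 2√25 = 10.

10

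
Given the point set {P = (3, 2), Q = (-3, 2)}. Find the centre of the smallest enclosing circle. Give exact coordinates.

The smallest circle enclosing two points has them as diameter endpoints.
Centre = midpoint = (0, 2); r² = |PQ|²/4 = 36/4 = 9.
Centre = (0, 2).

(0, 2)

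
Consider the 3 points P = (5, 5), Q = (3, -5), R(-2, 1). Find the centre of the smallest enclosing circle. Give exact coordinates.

(193/62, 11/62)

Side lengths²: PQ² = 104, PR² = 65, QR² = 61.
Since PQ² = 104 < 65 + 61 = 126, the triangle is acute, so the smallest enclosing circle is the circumcircle.
Circumcentre = (193/62, 11/62), r² = 51545/1922.
Centre = (193/62, 11/62).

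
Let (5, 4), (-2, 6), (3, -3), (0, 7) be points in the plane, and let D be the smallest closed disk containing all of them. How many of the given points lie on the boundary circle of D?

3

The minimum enclosing circle of a finite set is fixed by two of the points (as a diameter) or three (as a circumcircle).
The minimum enclosing circle is determined by three boundary points: (-2, 6), (3, -3), (0, 7).
Their circumcentre is (59/46, 89/46) with r² = 28885/1058.
The farthest remaining point (5, 4) is at distance² 19133/1058 ≤ 28885/1058.
The points at distance exactly r from the centre are (-2, 6), (3, -3), (0, 7) — 3 points.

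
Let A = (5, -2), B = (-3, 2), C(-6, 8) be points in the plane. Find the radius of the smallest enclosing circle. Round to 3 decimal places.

Side lengths²: AB² = 80, AC² = 221, BC² = 45.
Since AC² = 221 ≥ 80 + 45 = 125, the angle opposite AC is not acute, so the smallest enclosing circle has AC as diameter.
Centre = midpoint of AC = (-0.5, 3), r² = 221/4 = 55.25.
r = √(55.25) ≈ 7.433.

7.433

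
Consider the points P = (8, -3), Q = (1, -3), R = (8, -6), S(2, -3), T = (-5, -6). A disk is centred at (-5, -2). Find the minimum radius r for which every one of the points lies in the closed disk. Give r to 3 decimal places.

13.601

The required radius is the distance from (-5, -2) to the farthest point.
Squared distances: 170, 37, 185, 50, 16.
Maximum is 185, attained at R.
r = √185 ≈ 13.601.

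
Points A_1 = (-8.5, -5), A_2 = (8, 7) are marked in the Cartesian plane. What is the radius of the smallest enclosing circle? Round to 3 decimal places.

10.201

The smallest circle enclosing two points has them as diameter endpoints.
Centre = midpoint = (-0.25, 1); r² = |A_1A_2|²/4 = 416.25/4 = 104.0625.
r = √(104.0625) ≈ 10.201.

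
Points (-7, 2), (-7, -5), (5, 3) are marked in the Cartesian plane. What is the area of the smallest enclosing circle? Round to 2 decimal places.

Call the three points A, B, C in the order given.
Side lengths²: AB² = 49, AC² = 145, BC² = 208.
Since BC² = 208 ≥ 145 + 49 = 194, the angle opposite BC is not acute, so the smallest enclosing circle has BC as diameter.
Centre = midpoint of BC = (-1, -1), r² = 208/4 = 52.
Area = π·r² = π·52 ≈ 163.36.

163.36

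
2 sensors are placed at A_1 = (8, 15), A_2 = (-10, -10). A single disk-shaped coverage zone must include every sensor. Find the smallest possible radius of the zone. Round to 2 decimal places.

15.40

The smallest circle enclosing two points has them as diameter endpoints.
Centre = midpoint = (-1, 2.5); r² = |A_1A_2|²/4 = 949/4 = 237.25.
r = √(237.25) ≈ 15.40.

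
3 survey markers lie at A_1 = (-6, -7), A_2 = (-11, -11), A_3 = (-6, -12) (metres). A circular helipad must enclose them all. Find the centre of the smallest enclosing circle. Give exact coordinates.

(-8.1, -9.5)

Side lengths²: A_1A_2² = 41, A_1A_3² = 25, A_2A_3² = 26.
Since A_1A_2² = 41 < 26 + 25 = 51, the triangle is acute, so the smallest enclosing circle is the circumcircle.
Circumcentre = (-8.1, -9.5), r² = 10.66.
Centre = (-8.1, -9.5).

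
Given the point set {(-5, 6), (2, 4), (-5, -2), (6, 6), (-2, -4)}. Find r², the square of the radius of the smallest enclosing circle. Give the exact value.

46.25

By Welzl's lemma the MEC is supported by two points (diametrically opposite) or three points (on a circumcircle).
The farthest pair is (-5, -2)–(6, 6) with squared distance 185. The circle on this segment as diameter has centre (0.5, 2) and r² = 185/4 = 46.25.
Check (-5, 6): distance² to centre = 46.25 ≤ 46.25, so it lies inside.
All remaining points lie in this disk, and no smaller disk contains both endpoints, so this is the minimum enclosing circle.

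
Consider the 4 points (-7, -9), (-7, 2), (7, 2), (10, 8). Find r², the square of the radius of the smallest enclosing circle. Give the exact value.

By Welzl's lemma the MEC is supported by two points (diametrically opposite) or three points (on a circumcircle).
The farthest pair is (-7, -9)–(10, 8) with squared distance 578. The circle on this segment as diameter has centre (1.5, -0.5) and r² = 578/4 = 144.5.
Check (-7, 2): distance² to centre = 78.5 ≤ 144.5, so it lies inside.
All remaining points lie in this disk, and no smaller disk contains both endpoints, so this is the minimum enclosing circle.

144.5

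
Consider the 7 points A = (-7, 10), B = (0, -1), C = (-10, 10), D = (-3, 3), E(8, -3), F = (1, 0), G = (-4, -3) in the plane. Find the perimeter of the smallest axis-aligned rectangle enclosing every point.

62

Width = max x − min x = 8 − (-10) = 18.
Height = max y − min y = 10 − (-3) = 13.
Perimeter = 2(18 + 13) = 62.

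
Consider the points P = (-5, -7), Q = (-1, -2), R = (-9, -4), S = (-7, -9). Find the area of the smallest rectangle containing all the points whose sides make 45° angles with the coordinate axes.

45.5

In coordinates u = x + y, v = x − y the rectangle is axis-aligned; the map (x,y)→(u,v) scales areas by 2.
u-values: -12, -3, -13, -16; range = -3 − (-16) = 13.
v-values: 2, 1, -5, 2; range = 2 − (-5) = 7.
Area = (13 × 7) / 2 = 45.5.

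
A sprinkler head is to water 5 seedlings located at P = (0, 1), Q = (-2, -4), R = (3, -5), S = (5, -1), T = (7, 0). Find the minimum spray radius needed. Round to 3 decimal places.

By Welzl's lemma the MEC is supported by two points (diametrically opposite) or three points (on a circumcircle).
The farthest pair is Q–T with squared distance 97. The circle on this segment as diameter has centre (2.5, -2) and r² = 97/4 = 24.25.
Check P: distance² to centre = 15.25 ≤ 24.25, so it lies inside.
All remaining points lie in this disk, and no smaller disk contains both endpoints, so this is the minimum enclosing circle.
r = √(24.25) ≈ 4.924.

4.924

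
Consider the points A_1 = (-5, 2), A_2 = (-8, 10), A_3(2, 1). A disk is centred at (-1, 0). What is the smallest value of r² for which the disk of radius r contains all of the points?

The required radius is the distance from (-1, 0) to the farthest point.
Squared distances: 20, 149, 10.
Maximum is 149, attained at A_2.

149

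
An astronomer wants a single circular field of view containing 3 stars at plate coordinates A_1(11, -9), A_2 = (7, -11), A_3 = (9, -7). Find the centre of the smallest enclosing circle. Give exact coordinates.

Side lengths²: A_1A_2² = 20, A_1A_3² = 8, A_2A_3² = 20.
Since A_2A_3² = 20 < 20 + 8 = 28, the triangle is acute, so the smallest enclosing circle is the circumcircle.
Circumcentre = (26/3, -28/3), r² = 50/9.
Centre = (26/3, -28/3).

(26/3, -28/3)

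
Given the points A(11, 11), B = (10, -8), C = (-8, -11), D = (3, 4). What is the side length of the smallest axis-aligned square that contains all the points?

22

The bounding box has width 19 and height 22.
An axis-aligned square enclosing the set must have side ≥ max(width, height).
So the minimum side is max(19, 22) = 22.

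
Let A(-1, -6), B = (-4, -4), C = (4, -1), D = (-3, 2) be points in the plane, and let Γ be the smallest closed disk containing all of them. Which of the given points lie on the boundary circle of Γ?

The minimum enclosing circle is determined by three boundary points: A, C, D.
Their circumcentre is (-0.4, -1.6) with r² = 19.72.
The farthest remaining point B is at distance² 18.72 ≤ 19.72.
The points at distance exactly r from the centre are A, C, D — 3 points.

A, C, D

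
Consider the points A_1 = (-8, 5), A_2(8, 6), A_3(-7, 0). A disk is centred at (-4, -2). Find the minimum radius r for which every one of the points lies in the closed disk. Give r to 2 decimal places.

The required radius is the distance from (-4, -2) to the farthest point.
Squared distances: 65, 208, 13.
Maximum is 208, attained at A_2.
r = √208 ≈ 14.42.

14.42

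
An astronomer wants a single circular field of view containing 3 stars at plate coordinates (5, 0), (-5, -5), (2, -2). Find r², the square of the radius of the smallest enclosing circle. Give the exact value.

Call the three points A, B, C in the order given.
Side lengths²: AB² = 125, AC² = 13, BC² = 58.
Since AB² = 125 ≥ 58 + 13 = 71, the angle opposite AB is not acute, so the smallest enclosing circle has AB as diameter.
Centre = midpoint of AB = (0, -2.5), r² = 125/4 = 31.25.

31.25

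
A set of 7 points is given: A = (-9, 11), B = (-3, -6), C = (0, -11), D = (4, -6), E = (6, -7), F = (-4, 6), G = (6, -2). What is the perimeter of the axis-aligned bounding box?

74

Width = max x − min x = 6 − (-9) = 15.
Height = max y − min y = 11 − (-11) = 22.
Perimeter = 2(15 + 22) = 74.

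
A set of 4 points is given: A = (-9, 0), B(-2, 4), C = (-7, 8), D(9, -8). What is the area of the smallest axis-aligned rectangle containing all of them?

x ranges over [-9, 9], width 18.
y ranges over [-8, 8], height 16.
Area = 18 × 16 = 288.

288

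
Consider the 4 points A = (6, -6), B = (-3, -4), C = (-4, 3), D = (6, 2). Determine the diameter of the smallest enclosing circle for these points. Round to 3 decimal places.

By Welzl's lemma the MEC is supported by two points (diametrically opposite) or three points (on a circumcircle).
The farthest pair is A–C with squared distance 181. The circle on this segment as diameter has centre (1, -1.5) and r² = 181/4 = 45.25.
Check B: distance² to centre = 22.25 ≤ 45.25, so it lies inside.
All remaining points lie in this disk, and no smaller disk contains both endpoints, so this is the minimum enclosing circle.
Diameter = 2r = 2√(45.25) ≈ 13.454.

13.454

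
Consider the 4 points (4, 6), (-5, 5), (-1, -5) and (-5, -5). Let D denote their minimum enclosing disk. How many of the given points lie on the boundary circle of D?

2

A smallest enclosing disk is always determined by at most three of the input points on its boundary.
The farthest pair is (4, 6)–(-5, -5) with squared distance 202. The circle on this segment as diameter has centre (-0.5, 0.5) and r² = 202/4 = 50.5.
Check (-5, 5): distance² to centre = 40.5 ≤ 50.5, so it lies inside.
All remaining points lie in this disk, and no smaller disk contains both endpoints, so this is the minimum enclosing circle.
The points at distance exactly r from the centre are (4, 6), (-5, -5) — 2 points.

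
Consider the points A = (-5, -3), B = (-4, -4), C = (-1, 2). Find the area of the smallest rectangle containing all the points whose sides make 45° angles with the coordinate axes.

In coordinates u = x + y, v = x − y the rectangle is axis-aligned; the map (x,y)→(u,v) scales areas by 2.
u-values: -8, -8, 1; range = 1 − (-8) = 9.
v-values: -2, 0, -3; range = 0 − (-3) = 3.
Area = (9 × 3) / 2 = 13.5.

13.5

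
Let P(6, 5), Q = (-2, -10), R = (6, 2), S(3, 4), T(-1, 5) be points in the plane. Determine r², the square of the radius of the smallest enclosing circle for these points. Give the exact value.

72.25

A smallest enclosing disk is always determined by at most three of the input points on its boundary.
The farthest pair is P–Q with squared distance 289. The circle on this segment as diameter has centre (2, -2.5) and r² = 289/4 = 72.25.
Check R: distance² to centre = 36.25 ≤ 72.25, so it lies inside.
All remaining points lie in this disk, and no smaller disk contains both endpoints, so this is the minimum enclosing circle.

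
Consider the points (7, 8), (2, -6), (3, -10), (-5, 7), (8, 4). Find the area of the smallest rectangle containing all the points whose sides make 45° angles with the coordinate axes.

In coordinates u = x + y, v = x − y the rectangle is axis-aligned; the map (x,y)→(u,v) scales areas by 2.
u-values: 15, -4, -7, 2, 12; range = 15 − (-7) = 22.
v-values: -1, 8, 13, -12, 4; range = 13 − (-12) = 25.
Area = (22 × 25) / 2 = 275.

275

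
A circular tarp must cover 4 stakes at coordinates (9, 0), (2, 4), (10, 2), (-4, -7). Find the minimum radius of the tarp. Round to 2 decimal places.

8.32

By Welzl's lemma the MEC is supported by two points (diametrically opposite) or three points (on a circumcircle).
The farthest pair is (10, 2)–(-4, -7) with squared distance 277. The circle on this segment as diameter has centre (3, -2.5) and r² = 277/4 = 69.25.
Check (9, 0): distance² to centre = 42.25 ≤ 69.25, so it lies inside.
All remaining points lie in this disk, and no smaller disk contains both endpoints, so this is the minimum enclosing circle.
r = √(69.25) ≈ 8.32.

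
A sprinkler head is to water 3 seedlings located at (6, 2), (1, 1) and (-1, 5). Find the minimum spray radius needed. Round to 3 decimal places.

Call the three points A, B, C in the order given.
Side lengths²: AB² = 26, AC² = 58, BC² = 20.
Since AC² = 58 ≥ 26 + 20 = 46, the angle opposite AC is not acute, so the smallest enclosing circle has AC as diameter.
Centre = midpoint of AC = (2.5, 3.5), r² = 58/4 = 14.5.
r = √(14.5) ≈ 3.808.

3.808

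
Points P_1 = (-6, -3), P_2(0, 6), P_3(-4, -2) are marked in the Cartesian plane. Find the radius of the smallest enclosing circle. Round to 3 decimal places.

Side lengths²: P_1P_2² = 117, P_1P_3² = 5, P_2P_3² = 80.
Since P_1P_2² = 117 ≥ 80 + 5 = 85, the angle opposite P_1P_2 is not acute, so the smallest enclosing circle has P_1P_2 as diameter.
Centre = midpoint of P_1P_2 = (-3, 1.5), r² = 117/4 = 29.25.
r = √(29.25) ≈ 5.408.

5.408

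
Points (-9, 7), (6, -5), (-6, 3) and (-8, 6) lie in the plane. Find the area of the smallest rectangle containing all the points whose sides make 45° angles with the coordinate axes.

In coordinates u = x + y, v = x − y the rectangle is axis-aligned; the map (x,y)→(u,v) scales areas by 2.
u-values: -2, 1, -3, -2; range = 1 − (-3) = 4.
v-values: -16, 11, -9, -14; range = 11 − (-16) = 27.
Area = (4 × 27) / 2 = 54.

54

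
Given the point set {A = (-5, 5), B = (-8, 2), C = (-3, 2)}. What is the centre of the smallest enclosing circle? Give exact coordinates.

Side lengths²: AB² = 18, AC² = 13, BC² = 25.
Since BC² = 25 < 18 + 13 = 31, the triangle is acute, so the smallest enclosing circle is the circumcircle.
Circumcentre = (-5.5, 2.5), r² = 6.5.
Centre = (-5.5, 2.5).

(-5.5, 2.5)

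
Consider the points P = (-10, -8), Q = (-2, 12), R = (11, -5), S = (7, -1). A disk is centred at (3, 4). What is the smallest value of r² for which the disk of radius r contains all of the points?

313

The required radius is the distance from (3, 4) to the farthest point.
Squared distances: 313, 89, 145, 41.
Maximum is 313, attained at P.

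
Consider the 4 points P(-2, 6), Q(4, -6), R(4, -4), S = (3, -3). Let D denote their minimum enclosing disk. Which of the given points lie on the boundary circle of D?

P, Q

The farthest pair is P–Q with squared distance 180. The circle on this segment as diameter has centre (1, 0) and r² = 180/4 = 45.
Check R: distance² to centre = 25 ≤ 45, so it lies inside.
All remaining points lie in this disk, and no smaller disk contains both endpoints, so this is the minimum enclosing circle.
The points at distance exactly r from the centre are P, Q — 2 points.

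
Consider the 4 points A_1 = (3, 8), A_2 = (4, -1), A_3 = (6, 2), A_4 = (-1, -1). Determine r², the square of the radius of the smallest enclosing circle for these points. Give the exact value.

A smallest enclosing disk is always determined by at most three of the input points on its boundary.
The minimum enclosing circle is determined by three boundary points: A_1, A_2, A_4.
Their circumcentre is (1.5, 59/18) with r² = 3977/162.
The farthest remaining point A_3 is at distance² 3545/162 ≤ 3977/162.

3977/162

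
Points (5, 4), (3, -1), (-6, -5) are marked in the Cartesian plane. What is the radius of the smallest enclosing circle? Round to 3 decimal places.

7.106

Call the three points A, B, C in the order given.
Side lengths²: AB² = 29, AC² = 202, BC² = 97.
Since AC² = 202 ≥ 97 + 29 = 126, the angle opposite AC is not acute, so the smallest enclosing circle has AC as diameter.
Centre = midpoint of AC = (-0.5, -0.5), r² = 202/4 = 50.5.
r = √(50.5) ≈ 7.106.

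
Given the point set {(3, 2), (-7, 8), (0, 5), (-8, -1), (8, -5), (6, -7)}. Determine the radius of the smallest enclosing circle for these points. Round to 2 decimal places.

The minimum enclosing circle is determined by three boundary points: (-7, 8), (8, -5), (6, -7).
Their circumcentre is (1/28, 27/28) with r² = 38809/392.
The farthest remaining point (-8, -1) is at distance² 26825/392 ≤ 38809/392.
r = √(38809/392) ≈ 9.95.

9.95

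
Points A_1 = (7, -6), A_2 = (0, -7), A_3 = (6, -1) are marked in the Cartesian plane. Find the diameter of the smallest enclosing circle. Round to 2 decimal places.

8.50

Side lengths²: A_1A_2² = 50, A_1A_3² = 26, A_2A_3² = 72.
Since A_2A_3² = 72 < 50 + 26 = 76, the triangle is acute, so the smallest enclosing circle is the circumcircle.
Circumcentre = (19/6, -25/6), r² = 325/18.
Diameter = 2r = 2√(325/18) ≈ 8.50.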